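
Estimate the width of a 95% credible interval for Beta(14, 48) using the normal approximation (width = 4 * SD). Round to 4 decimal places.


For Beta(a,b): Var = ab/((a+b)^2(a+b+1))
Var = 0.0028, SD = 0.0527
Approximate 95% CI width = 4 * 0.0527 = 0.2107

0.2107


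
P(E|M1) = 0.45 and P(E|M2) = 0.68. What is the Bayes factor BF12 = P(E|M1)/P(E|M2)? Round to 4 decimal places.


Bayes factor BF12 = P(E|M1) / P(E|M2)
= 0.45 / 0.68
= 0.6618

0.6618


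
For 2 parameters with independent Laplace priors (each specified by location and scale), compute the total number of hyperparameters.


A Laplace prior has 2 hyperparameters per parameter.
Total = 2 * 2 = 4

4


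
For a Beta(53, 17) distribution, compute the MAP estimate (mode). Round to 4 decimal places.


MAP = mode = (a-1)/(a+b-2)
= (53-1)/(53+17-2)
= 52/68 = 0.7647

0.7647


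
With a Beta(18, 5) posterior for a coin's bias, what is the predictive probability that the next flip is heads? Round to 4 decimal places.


The predictive probability equals the posterior mean.
P(next = heads) = alpha / (alpha + beta)
= 18 / 23 = 0.7826

0.7826


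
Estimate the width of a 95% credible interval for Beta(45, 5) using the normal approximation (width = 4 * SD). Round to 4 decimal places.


For Beta(a,b): Var = ab/((a+b)^2(a+b+1))
Var = 0.0018, SD = 0.042
Approximate 95% CI width = 4 * 0.042 = 0.168

0.168


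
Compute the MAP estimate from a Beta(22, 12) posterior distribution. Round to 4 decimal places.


MAP = mode of Beta distribution
= (alpha - 1)/(alpha + beta - 2)
= (22-1)/(22+12-2)
= 21/32 = 0.6562

0.6562


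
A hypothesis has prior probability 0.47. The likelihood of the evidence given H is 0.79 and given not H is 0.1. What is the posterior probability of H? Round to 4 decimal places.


Using Bayes' theorem:
P(E) = 0.47 * 0.79 + 0.53 * 0.1
P(E) = 0.4243
P(H|E) = (0.47 * 0.79) / 0.4243 = 0.8751

0.8751


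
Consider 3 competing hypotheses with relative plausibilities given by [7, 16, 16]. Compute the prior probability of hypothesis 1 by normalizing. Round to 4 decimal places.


Sum of weights = 7 + 16 + 16 = 39
Normalized prior for H1 = 7 / 39
= 0.1795

0.1795


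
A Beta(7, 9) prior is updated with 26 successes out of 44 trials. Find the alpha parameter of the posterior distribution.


In the Beta-Binomial conjugate update:
alpha_post = alpha_prior + successes
= 7 + 26
= 33

33


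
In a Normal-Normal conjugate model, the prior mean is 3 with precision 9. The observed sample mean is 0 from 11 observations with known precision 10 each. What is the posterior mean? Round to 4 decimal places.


Posterior precision = tau0 + n*tau = 9 + 11*10 = 119
Posterior mean = (tau0*mu0 + n*tau*xbar) / posterior_precision
= (9*3 + 11*10*0) / 119
= 27 / 119 = 0.2269

0.2269


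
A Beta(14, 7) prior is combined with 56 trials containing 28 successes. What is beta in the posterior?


In conjugate updating:
beta_posterior = beta_prior + (n - k)
= 7 + (56 - 28)
= 7 + 28 = 35

35


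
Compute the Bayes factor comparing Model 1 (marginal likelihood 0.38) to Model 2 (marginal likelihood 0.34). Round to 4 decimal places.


BF12 = marginal likelihood of M1 / marginal likelihood of M2
= 0.38/0.34
= 1.1176

1.1176


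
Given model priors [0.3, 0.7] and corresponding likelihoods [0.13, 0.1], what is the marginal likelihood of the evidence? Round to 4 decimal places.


P(E) = sum_i P(M_i) P(E|M_i)
= 0.039 + 0.07
= 0.109

0.109


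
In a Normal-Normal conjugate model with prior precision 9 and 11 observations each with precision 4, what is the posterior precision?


Posterior precision = prior precision + n * observation precision
= 9 + 11 * 4
= 9 + 44 = 53

53


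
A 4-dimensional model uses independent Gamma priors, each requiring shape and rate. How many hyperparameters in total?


Per parameter: 2 (shape and rate).
Total = 4 * 2 = 8

8


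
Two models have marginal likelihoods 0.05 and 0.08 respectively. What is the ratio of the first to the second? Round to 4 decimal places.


Evidence ratio = 0.05 / 0.08
= 0.625

0.625


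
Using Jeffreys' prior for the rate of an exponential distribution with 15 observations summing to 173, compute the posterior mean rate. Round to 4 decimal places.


Jeffreys' prior leads to posterior Gamma(15, 173).
Mean = 15/173 = 0.0867

0.0867


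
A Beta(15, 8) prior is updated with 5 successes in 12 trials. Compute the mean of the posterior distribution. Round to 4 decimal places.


After update: Beta(20, 15)
Mean = 20 / (20 + 15) = 20 / 35
= 0.5714

0.5714


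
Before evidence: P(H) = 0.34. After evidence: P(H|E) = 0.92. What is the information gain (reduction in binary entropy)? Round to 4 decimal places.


Prior entropy = 0.9248
Posterior entropy = 0.4022
Information gain = 0.9248 - 0.4022 = 0.5226

0.5226


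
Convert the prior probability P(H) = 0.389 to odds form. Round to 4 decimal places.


P(not H) = 1 - 0.389 = 0.611
Odds = 0.389 / 0.611 = 0.6367

0.6367


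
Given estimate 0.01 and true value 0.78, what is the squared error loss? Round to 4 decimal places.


Squared error = (estimate - true)^2
Difference = -0.77
Loss = -0.77^2 = 0.5929

0.5929


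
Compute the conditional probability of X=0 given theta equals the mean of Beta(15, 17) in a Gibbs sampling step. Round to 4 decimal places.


Mean of Beta(15, 17) = 0.4688
P(X=0 | theta=0.4688) = 0.5312

0.5312


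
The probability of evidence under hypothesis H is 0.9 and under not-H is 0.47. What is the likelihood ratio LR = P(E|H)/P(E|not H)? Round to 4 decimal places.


LR = 0.9 / 0.47
= 1.9149

1.9149


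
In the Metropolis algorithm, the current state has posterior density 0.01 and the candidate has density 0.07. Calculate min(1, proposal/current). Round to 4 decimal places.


Ratio = 0.07/0.01 = 7.0
Acceptance probability = min(1, 7.0)
= 1.0

1.0


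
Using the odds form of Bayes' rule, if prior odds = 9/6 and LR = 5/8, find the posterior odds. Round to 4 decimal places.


Bayes' rule in odds form: posterior odds = prior odds * LR
= (9 * 5) / (6 * 8)
= 45/48 = 0.9375

0.9375


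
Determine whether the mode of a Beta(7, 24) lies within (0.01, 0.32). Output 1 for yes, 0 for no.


First find the mode: (a-1)/(a+b-2) = 0.2069
Is 0.2069 in (0.01, 0.32)? 1

1


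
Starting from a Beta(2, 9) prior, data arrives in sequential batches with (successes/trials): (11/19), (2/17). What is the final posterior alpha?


In sequential Bayesian updating, we sum all successes.
Total successes = 13
Final alpha = 2 + 13 = 15

15


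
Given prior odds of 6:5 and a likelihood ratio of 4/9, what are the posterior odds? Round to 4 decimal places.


Posterior odds = prior odds * LR
Prior odds = 6/5 = 1.2
LR = 4/9 = 0.4444
Posterior odds = 1.2 * 0.4444 = 0.5333

0.5333


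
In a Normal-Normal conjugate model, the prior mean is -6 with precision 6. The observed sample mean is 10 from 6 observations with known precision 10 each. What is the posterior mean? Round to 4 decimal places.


Posterior precision = tau0 + n*tau = 6 + 6*10 = 66
Posterior mean = (tau0*mu0 + n*tau*xbar) / posterior_precision
= (6*-6 + 6*10*10) / 66
= 564 / 66 = 8.5455

8.5455


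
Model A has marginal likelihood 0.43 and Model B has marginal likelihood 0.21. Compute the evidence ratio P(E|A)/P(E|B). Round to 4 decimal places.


Evidence ratio = P(E|A) / P(E|B)
= 0.43 / 0.21
= 2.0476

2.0476


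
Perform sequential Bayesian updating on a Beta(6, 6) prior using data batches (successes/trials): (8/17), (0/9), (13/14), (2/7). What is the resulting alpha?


Accumulate successes: 23
Posterior alpha = prior alpha + sum of successes
= 6 + 23 = 29

29


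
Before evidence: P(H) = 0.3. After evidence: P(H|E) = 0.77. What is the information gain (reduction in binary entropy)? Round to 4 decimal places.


Prior entropy = 0.8813
Posterior entropy = 0.778
Information gain = 0.8813 - 0.778 = 0.1033

0.1033


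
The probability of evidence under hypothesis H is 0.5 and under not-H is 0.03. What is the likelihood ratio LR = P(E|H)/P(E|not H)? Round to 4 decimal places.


LR = 0.5 / 0.03
= 16.6667

16.6667


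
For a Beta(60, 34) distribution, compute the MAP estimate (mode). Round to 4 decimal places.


MAP = mode = (a-1)/(a+b-2)
= (60-1)/(60+34-2)
= 59/92 = 0.6413

0.6413


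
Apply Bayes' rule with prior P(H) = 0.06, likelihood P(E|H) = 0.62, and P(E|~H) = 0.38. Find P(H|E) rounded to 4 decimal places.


Step 1: Compute marginal P(E) = P(E|H)P(H) + P(E|~H)P(~H)
= 0.62*0.06 + 0.38*0.94 = 0.3944
Step 2: P(H|E) = P(E|H)P(H)/P(E) = 0.0372/0.3944
= 0.0943

0.0943


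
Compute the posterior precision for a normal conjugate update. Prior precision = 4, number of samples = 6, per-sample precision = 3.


tau_post = tau_0 + n * tau
= 4 + 6 * 3 = 22

22


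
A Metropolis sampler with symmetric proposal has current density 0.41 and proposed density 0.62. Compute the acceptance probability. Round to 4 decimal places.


For symmetric proposals, acceptance = min(1, pi(x*)/pi(x))
= min(1, 0.62/0.41)
= min(1, 1.5122) = 1.0

1.0


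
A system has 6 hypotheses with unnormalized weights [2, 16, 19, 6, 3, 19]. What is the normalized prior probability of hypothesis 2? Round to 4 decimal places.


The normalized prior is the weight divided by the total.
Total weight = 65
P(H2) = 16 / 65 = 0.2462

0.2462


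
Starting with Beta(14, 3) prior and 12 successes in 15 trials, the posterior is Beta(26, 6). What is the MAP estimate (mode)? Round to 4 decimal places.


The mode of Beta(a, b) when a > 1 and b > 1 is (a-1)/(a+b-2)
= (26 - 1) / (26 + 6 - 2)
= 25 / 30
= 0.8333

0.8333


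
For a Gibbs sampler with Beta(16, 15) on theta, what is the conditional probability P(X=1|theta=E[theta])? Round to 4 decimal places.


E[theta] = 16/(16+15) = 0.5161
P(X=1|theta) = theta = 0.5161

0.5161


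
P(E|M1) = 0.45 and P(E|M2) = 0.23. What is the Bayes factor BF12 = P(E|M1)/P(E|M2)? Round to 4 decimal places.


Bayes factor BF12 = P(E|M1) / P(E|M2)
= 0.45 / 0.23
= 1.9565

1.9565


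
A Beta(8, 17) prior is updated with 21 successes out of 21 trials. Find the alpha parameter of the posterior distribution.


In the Beta-Binomial conjugate update:
alpha_post = alpha_prior + successes
= 8 + 21
= 29

29


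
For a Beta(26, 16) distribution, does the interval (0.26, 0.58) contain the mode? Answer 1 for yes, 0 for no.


Mode of Beta(a,b) = (a-1)/(a+b-2)
= (26-1)/(26+16-2) = 0.625
Check: 0.26 <= 0.625 <= 0.58?
Result: 0

0


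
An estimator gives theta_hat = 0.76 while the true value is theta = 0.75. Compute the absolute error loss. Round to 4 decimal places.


The absolute error loss is |theta_hat - theta|
= |0.76 - 0.75|
= 0.01

0.01


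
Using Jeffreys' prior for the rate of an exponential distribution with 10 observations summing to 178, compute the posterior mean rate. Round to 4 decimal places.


Jeffreys' prior leads to posterior Gamma(10, 178).
Mean = 10/178 = 0.0562

0.0562


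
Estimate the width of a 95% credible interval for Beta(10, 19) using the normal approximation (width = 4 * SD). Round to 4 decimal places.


For Beta(a,b): Var = ab/((a+b)^2(a+b+1))
Var = 0.0075, SD = 0.0868
Approximate 95% CI width = 4 * 0.0868 = 0.3471

0.3471


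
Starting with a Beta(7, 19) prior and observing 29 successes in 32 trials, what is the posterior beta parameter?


Posterior beta = prior beta + failures
Failures = 32 - 29 = 3
beta_post = 19 + 3 = 22

22


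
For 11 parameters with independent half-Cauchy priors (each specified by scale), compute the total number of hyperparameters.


A half-Cauchy prior has 1 hyperparameter per parameter.
Total = 11 * 1 = 11

11


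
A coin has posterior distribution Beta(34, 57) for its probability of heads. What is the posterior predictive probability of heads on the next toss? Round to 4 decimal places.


Posterior predictive = E[theta] = alpha/(alpha+beta)
= 34/91
= 0.3736

0.3736


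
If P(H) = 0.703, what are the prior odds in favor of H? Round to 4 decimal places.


Prior odds = P(H) / (1 - P(H))
= 0.703 / 0.297
= 2.367

2.367


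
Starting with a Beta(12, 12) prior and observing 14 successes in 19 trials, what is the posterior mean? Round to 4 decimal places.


Posterior parameters: alpha = 12 + 14 = 26
beta = 12 + 5 = 17
Posterior mean = alpha / (alpha + beta) = 26 / 43
= 0.6047

0.6047


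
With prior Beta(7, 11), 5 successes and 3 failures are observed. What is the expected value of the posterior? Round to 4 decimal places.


Posterior = Beta(12, 14)
E[theta] = alpha/(alpha+beta)
= 12/26 = 0.4615

0.4615


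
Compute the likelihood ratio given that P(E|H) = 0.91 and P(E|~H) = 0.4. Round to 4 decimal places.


LR = P(E|H) / P(E|~H)
= 0.91 / 0.4 = 2.275

2.275


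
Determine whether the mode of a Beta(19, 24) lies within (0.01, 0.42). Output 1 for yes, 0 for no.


First find the mode: (a-1)/(a+b-2) = 0.439
Is 0.439 in (0.01, 0.42)? 0

0


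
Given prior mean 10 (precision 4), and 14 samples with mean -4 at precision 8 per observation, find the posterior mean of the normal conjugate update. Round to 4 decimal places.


The posterior mean is a precision-weighted average of prior and data.
Post. prec. = 4 + 112 = 116
Post. mean = (40 + -448)/116 = -408/116 = -3.5172

-3.5172


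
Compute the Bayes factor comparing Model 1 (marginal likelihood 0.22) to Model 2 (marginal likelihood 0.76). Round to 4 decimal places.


BF12 = marginal likelihood of M1 / marginal likelihood of M2
= 0.22/0.76
= 0.2895

0.2895


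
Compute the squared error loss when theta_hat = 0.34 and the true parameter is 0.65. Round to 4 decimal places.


L = (theta_hat - theta_true)^2
= (0.34 - 0.65)^2
= -0.31^2 = 0.0961

0.0961


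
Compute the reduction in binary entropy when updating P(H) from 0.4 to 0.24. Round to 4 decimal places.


H_before = -p*log2(p) - (1-p)*log2(1-p) for p=0.4: 0.971
H_after for p=0.24: 0.795
Reduction = 0.971 - 0.795 = 0.1759

0.1759


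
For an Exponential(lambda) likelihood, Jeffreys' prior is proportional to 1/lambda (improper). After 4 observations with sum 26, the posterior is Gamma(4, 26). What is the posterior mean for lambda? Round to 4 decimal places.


Posterior = Gamma(n, sum_x) = Gamma(4, 26)
Posterior mean = shape/rate = 4/26
= 0.1538

0.1538


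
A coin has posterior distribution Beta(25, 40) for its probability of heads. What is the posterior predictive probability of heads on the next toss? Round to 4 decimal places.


Posterior predictive = E[theta] = alpha/(alpha+beta)
= 25/65
= 0.3846

0.3846


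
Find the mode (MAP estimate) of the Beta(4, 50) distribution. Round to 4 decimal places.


For Beta(a,b) with a,b > 1:
Mode = (a-1)/(a+b-2) = (4-1)/(54-2)
= 3/52 = 0.0577

0.0577


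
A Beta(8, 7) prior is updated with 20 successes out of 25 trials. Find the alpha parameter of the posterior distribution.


In the Beta-Binomial conjugate update:
alpha_post = alpha_prior + successes
= 8 + 20
= 28

28


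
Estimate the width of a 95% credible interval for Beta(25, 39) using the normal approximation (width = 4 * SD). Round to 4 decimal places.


For Beta(a,b): Var = ab/((a+b)^2(a+b+1))
Var = 0.0037, SD = 0.0605
Approximate 95% CI width = 4 * 0.0605 = 0.2421

0.2421


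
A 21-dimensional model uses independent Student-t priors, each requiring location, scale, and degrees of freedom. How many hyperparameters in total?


Per parameter: 3 (location, scale, and degrees of freedom).
Total = 21 * 3 = 63

63


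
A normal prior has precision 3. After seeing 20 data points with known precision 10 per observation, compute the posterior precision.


In the conjugate normal model, precisions add:
tau_posterior = tau_prior + n * tau_data
= 3 + 20*10 = 203

203


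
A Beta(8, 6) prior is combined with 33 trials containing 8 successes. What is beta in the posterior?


In conjugate updating:
beta_posterior = beta_prior + (n - k)
= 6 + (33 - 8)
= 6 + 25 = 31

31


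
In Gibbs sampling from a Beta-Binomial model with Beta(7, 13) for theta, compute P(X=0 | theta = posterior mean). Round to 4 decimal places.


Posterior mean = alpha/(alpha+beta) = 7/20 = 0.35
P(X=0|theta=mean) = 1 - theta = 0.65

0.65


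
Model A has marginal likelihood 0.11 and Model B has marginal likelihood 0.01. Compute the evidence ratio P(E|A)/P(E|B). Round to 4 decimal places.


Evidence ratio = P(E|A) / P(E|B)
= 0.11 / 0.01
= 11.0

11.0


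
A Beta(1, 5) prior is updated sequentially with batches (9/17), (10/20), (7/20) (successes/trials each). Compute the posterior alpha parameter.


Sequential conjugate updating is equivalent to a single batch update.
Total successes across all batches = 26
alpha_posterior = alpha_prior + total_successes = 1 + 26
= 27

27


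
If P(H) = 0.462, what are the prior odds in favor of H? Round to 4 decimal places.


Prior odds = P(H) / (1 - P(H))
= 0.462 / 0.538
= 0.8587

0.8587


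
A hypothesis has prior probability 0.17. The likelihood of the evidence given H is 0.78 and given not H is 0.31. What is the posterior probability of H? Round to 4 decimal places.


Using Bayes' theorem:
P(E) = 0.17 * 0.78 + 0.83 * 0.31
P(E) = 0.3899
P(H|E) = (0.17 * 0.78) / 0.3899 = 0.3401

0.3401


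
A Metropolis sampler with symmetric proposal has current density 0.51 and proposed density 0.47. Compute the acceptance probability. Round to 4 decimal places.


For symmetric proposals, acceptance = min(1, pi(x*)/pi(x))
= min(1, 0.47/0.51)
= min(1, 0.9216) = 0.9216

0.9216


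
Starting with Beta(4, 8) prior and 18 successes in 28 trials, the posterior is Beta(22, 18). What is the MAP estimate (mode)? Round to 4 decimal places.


The mode of Beta(a, b) when a > 1 and b > 1 is (a-1)/(a+b-2)
= (22 - 1) / (22 + 18 - 2)
= 21 / 38
= 0.5526

0.5526


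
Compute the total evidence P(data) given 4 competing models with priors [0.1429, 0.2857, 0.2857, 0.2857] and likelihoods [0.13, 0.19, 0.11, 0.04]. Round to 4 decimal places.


Marginal likelihood = sum P(model_i) * P(data|model_i)
Model 1: 0.1429 * 0.13 = 0.0186
Model 2: 0.2857 * 0.19 = 0.0543
Model 3: 0.2857 * 0.11 = 0.0314
Model 4: 0.2857 * 0.04 = 0.0114
Total = 0.1157

0.1157


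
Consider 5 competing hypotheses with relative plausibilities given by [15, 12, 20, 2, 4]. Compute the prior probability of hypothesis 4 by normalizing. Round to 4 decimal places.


Sum of weights = 15 + 12 + 20 + 2 + 4 = 53
Normalized prior for H4 = 2 / 53
= 0.0377

0.0377


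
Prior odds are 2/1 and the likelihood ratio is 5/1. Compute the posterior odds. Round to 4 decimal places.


Posterior odds = prior odds * likelihood ratio
= (2/1) * (5/1)
= 10 / 1
= 10.0

10.0


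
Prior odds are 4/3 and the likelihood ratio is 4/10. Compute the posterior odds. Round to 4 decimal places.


Posterior odds = prior odds * likelihood ratio
= (4/3) * (4/10)
= 16 / 30
= 0.5333

0.5333


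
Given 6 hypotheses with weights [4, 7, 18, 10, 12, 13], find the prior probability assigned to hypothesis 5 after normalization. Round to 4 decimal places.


To normalize, divide each weight by the sum of all weights.
Sum = 64
Prior(H5) = 12/64 = 0.1875

0.1875


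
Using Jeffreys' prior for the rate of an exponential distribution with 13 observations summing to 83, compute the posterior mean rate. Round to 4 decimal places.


Jeffreys' prior leads to posterior Gamma(13, 83).
Mean = 13/83 = 0.1566

0.1566


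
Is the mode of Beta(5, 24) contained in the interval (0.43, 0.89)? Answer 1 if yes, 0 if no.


Mode = (a-1)/(a+b-2) = 4/27 = 0.1481
Interval: (0.43, 0.89)
Contains mode? 0

0


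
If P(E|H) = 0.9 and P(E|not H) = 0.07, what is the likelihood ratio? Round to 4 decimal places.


Likelihood ratio = P(E|H) / P(E|not H)
= 0.9 / 0.07
= 12.8571

12.8571


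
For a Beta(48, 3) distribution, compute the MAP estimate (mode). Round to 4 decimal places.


MAP = mode = (a-1)/(a+b-2)
= (48-1)/(48+3-2)
= 47/49 = 0.9592

0.9592


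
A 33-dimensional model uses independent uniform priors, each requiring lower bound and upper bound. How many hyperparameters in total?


Per parameter: 2 (lower bound and upper bound).
Total = 33 * 2 = 66

66


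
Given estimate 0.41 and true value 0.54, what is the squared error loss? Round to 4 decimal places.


Squared error = (estimate - true)^2
Difference = -0.13
Loss = -0.13^2 = 0.0169

0.0169


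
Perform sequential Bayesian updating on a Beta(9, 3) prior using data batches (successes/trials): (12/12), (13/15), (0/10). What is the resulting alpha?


Accumulate successes: 25
Posterior alpha = prior alpha + sum of successes
= 9 + 25 = 34

34


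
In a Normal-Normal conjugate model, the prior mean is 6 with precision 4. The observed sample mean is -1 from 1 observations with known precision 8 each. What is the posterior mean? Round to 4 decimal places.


Posterior precision = tau0 + n*tau = 4 + 1*8 = 12
Posterior mean = (tau0*mu0 + n*tau*xbar) / posterior_precision
= (4*6 + 1*8*-1) / 12
= 16 / 12 = 1.3333

1.3333


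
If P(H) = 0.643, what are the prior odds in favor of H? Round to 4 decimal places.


Prior odds = P(H) / (1 - P(H))
= 0.643 / 0.357
= 1.8011

1.8011


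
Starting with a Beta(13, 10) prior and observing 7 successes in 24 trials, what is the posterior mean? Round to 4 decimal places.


Posterior parameters: alpha = 13 + 7 = 20
beta = 10 + 17 = 27
Posterior mean = alpha / (alpha + beta) = 20 / 47
= 0.4255

0.4255


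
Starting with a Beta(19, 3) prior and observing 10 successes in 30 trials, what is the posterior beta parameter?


Posterior beta = prior beta + failures
Failures = 30 - 10 = 20
beta_post = 3 + 20 = 23

23


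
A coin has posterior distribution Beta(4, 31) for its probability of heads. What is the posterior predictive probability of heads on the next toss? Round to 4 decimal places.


Posterior predictive = E[theta] = alpha/(alpha+beta)
= 4/35
= 0.1143

0.1143


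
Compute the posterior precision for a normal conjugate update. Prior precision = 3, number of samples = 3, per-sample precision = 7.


tau_post = tau_0 + n * tau
= 3 + 3 * 7 = 24

24


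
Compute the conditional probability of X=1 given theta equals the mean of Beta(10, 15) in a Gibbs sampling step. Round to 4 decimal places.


Mean of Beta(10, 15) = 0.4
P(X=1 | theta=0.4) = 0.4

0.4


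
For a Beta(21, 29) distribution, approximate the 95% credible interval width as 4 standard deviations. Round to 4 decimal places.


Variance of Beta(a,b) = ab / ((a+b)^2 * (a+b+1))
= 21*29 / ((50)^2 * 51)
= 0.0048
SD = sqrt(0.0048) = 0.0691
Width = 4 * SD = 0.2764

0.2764


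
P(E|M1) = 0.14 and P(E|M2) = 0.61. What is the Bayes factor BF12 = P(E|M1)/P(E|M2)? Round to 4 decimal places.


Bayes factor BF12 = P(E|M1) / P(E|M2)
= 0.14 / 0.61
= 0.2295

0.2295


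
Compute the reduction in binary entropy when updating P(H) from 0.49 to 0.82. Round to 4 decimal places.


H_before = -p*log2(p) - (1-p)*log2(1-p) for p=0.49: 0.9997
H_after for p=0.82: 0.6801
Reduction = 0.9997 - 0.6801 = 0.3196

0.3196


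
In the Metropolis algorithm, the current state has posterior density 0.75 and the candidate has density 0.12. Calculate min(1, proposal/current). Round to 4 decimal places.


Ratio = 0.12/0.75 = 0.16
Acceptance probability = min(1, 0.16)
= 0.16

0.16


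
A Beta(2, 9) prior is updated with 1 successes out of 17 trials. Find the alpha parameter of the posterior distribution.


In the Beta-Binomial conjugate update:
alpha_post = alpha_prior + successes
= 2 + 1
= 3

3


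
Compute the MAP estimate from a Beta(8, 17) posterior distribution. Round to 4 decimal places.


MAP = mode of Beta distribution
= (alpha - 1)/(alpha + beta - 2)
= (8-1)/(8+17-2)
= 7/23 = 0.3043

0.3043


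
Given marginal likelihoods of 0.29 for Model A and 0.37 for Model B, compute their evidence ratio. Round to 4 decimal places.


Ratio = ML(A) / ML(B) = 0.29/0.37
= 0.7838

0.7838


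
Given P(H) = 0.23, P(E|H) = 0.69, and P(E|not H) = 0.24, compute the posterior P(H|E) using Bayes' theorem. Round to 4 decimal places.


By Bayes' theorem: P(H|E) = P(E|H)*P(H) / P(E)
P(E) = P(E|H)*P(H) + P(E|not H)*P(not H)
P(E) = 0.69*0.23 + 0.24*0.77 = 0.3435
P(H|E) = 0.69*0.23 / 0.3435 = 0.462

0.462


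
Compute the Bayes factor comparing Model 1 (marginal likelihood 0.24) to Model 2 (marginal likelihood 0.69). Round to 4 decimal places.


BF12 = marginal likelihood of M1 / marginal likelihood of M2
= 0.24/0.69
= 0.3478

0.3478


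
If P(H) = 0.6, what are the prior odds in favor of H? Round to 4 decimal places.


Prior odds = P(H) / (1 - P(H))
= 0.6 / 0.4
= 1.5

1.5


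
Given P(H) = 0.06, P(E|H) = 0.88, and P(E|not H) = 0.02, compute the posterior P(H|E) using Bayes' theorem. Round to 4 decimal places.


By Bayes' theorem: P(H|E) = P(E|H)*P(H) / P(E)
P(E) = P(E|H)*P(H) + P(E|not H)*P(not H)
P(E) = 0.88*0.06 + 0.02*0.94 = 0.0716
P(H|E) = 0.88*0.06 / 0.0716 = 0.7374

0.7374


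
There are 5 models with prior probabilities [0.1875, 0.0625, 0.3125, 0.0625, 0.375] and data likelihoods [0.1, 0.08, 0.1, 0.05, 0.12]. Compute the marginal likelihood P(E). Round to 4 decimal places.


P(E) = sum over models of P(M_i) * P(E|M_i)
= 0.1875*0.1 + 0.0625*0.08 + 0.3125*0.1 + 0.0625*0.05 + 0.375*0.12
= 0.1031

0.1031


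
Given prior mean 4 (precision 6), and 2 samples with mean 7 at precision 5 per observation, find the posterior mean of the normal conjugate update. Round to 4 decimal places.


The posterior mean is a precision-weighted average of prior and data.
Post. prec. = 6 + 10 = 16
Post. mean = (24 + 70)/16 = 94/16 = 5.875

5.875


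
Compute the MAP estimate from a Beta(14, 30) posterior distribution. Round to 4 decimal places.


MAP = mode of Beta distribution
= (alpha - 1)/(alpha + beta - 2)
= (14-1)/(14+30-2)
= 13/42 = 0.3095

0.3095


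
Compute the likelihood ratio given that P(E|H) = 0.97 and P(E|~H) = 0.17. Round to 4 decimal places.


LR = P(E|H) / P(E|~H)
= 0.97 / 0.17 = 5.7059

5.7059


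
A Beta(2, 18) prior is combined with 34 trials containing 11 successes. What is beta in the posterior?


In conjugate updating:
beta_posterior = beta_prior + (n - k)
= 18 + (34 - 11)
= 18 + 23 = 41

41


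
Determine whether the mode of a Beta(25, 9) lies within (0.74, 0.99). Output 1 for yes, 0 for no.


First find the mode: (a-1)/(a+b-2) = 0.75
Is 0.75 in (0.74, 0.99)? 1

1


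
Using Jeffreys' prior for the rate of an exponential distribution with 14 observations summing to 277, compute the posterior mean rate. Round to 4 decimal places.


Jeffreys' prior leads to posterior Gamma(14, 277).
Mean = 14/277 = 0.0505

0.0505


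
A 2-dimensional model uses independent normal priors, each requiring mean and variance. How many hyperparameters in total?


Per parameter: 2 (mean and variance).
Total = 2 * 2 = 4

4


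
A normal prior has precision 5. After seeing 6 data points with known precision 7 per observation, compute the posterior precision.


In the conjugate normal model, precisions add:
tau_posterior = tau_prior + n * tau_data
= 5 + 6*7 = 47

47


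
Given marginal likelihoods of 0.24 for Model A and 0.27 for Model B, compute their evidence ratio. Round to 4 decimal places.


Ratio = ML(A) / ML(B) = 0.24/0.27
= 0.8889

0.8889


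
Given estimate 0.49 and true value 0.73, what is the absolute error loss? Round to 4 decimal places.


Absolute error = |estimate - true|
= |-0.24| = 0.24

0.24


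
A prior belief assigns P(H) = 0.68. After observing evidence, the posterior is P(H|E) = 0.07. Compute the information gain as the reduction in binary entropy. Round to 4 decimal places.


H(prior) = -0.68*log2(0.68) - 0.32*log2(0.32)
= 0.9044
H(post) = -0.07*log2(0.07) - 0.93*log2(0.93)
= 0.3659
IG = 0.9044 - 0.3659 = 0.5385

0.5385


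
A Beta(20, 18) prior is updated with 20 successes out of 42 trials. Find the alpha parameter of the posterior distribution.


In the Beta-Binomial conjugate update:
alpha_post = alpha_prior + successes
= 20 + 20
= 40

40


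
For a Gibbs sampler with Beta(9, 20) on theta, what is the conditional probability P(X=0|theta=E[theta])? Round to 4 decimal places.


E[theta] = 9/(9+20) = 0.3103
P(X=0|theta) = 1 - theta = 0.6897

0.6897


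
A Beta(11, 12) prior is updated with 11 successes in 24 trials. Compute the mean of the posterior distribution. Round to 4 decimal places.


After update: Beta(22, 25)
Mean = 22 / (22 + 25) = 22 / 47
= 0.4681

0.4681


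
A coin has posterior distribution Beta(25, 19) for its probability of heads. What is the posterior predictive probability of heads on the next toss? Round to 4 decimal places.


Posterior predictive = E[theta] = alpha/(alpha+beta)
= 25/44
= 0.5682

0.5682


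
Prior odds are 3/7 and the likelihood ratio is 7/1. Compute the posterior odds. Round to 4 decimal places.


Posterior odds = prior odds * likelihood ratio
= (3/7) * (7/1)
= 21 / 7
= 3.0

3.0


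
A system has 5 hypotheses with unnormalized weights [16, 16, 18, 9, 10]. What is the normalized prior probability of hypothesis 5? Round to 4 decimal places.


The normalized prior is the weight divided by the total.
Total weight = 69
P(H5) = 10 / 69 = 0.1449

0.1449


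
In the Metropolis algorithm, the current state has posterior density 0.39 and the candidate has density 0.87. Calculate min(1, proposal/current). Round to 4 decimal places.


Ratio = 0.87/0.39 = 2.2308
Acceptance probability = min(1, 2.2308)
= 1.0

1.0


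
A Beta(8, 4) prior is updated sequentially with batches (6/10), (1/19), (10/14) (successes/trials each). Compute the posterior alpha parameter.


Sequential conjugate updating is equivalent to a single batch update.
Total successes across all batches = 17
alpha_posterior = alpha_prior + total_successes = 8 + 17
= 25

25


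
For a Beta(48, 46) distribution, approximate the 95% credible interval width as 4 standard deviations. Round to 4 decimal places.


Variance of Beta(a,b) = ab / ((a+b)^2 * (a+b+1))
= 48*46 / ((94)^2 * 95)
= 0.0026
SD = sqrt(0.0026) = 0.0513
Width = 4 * SD = 0.2051

0.2051


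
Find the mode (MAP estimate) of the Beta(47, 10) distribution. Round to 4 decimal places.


For Beta(a,b) with a,b > 1:
Mode = (a-1)/(a+b-2) = (47-1)/(57-2)
= 46/55 = 0.8364

0.8364


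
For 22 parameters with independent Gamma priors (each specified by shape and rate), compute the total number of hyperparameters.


A Gamma prior has 2 hyperparameters per parameter.
Total = 22 * 2 = 44

44


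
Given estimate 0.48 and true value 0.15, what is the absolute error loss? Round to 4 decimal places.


Absolute error = |estimate - true|
= |0.33| = 0.33

0.33


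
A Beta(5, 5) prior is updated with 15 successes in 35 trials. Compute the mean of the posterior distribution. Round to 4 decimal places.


After update: Beta(20, 25)
Mean = 20 / (20 + 25) = 20 / 45
= 0.4444

0.4444


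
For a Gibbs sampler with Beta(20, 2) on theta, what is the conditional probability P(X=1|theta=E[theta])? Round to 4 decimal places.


E[theta] = 20/(20+2) = 0.9091
P(X=1|theta) = theta = 0.9091

0.9091


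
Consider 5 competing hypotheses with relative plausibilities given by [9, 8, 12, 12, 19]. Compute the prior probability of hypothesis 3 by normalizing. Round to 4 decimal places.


Sum of weights = 9 + 8 + 12 + 12 + 19 = 60
Normalized prior for H3 = 12 / 60
= 0.2

0.2


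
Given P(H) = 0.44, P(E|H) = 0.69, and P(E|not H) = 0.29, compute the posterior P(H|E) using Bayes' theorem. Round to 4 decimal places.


By Bayes' theorem: P(H|E) = P(E|H)*P(H) / P(E)
P(E) = P(E|H)*P(H) + P(E|not H)*P(not H)
P(E) = 0.69*0.44 + 0.29*0.56 = 0.466
P(H|E) = 0.69*0.44 / 0.466 = 0.6515

0.6515


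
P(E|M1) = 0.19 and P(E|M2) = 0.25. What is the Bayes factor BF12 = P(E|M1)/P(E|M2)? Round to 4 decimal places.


Bayes factor BF12 = P(E|M1) / P(E|M2)
= 0.19 / 0.25
= 0.76

0.76


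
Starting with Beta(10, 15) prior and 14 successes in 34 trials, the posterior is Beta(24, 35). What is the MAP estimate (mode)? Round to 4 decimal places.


The mode of Beta(a, b) when a > 1 and b > 1 is (a-1)/(a+b-2)
= (24 - 1) / (24 + 35 - 2)
= 23 / 57
= 0.4035

0.4035


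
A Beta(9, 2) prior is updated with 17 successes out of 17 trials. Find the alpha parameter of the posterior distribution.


In the Beta-Binomial conjugate update:
alpha_post = alpha_prior + successes
= 9 + 17
= 26

26


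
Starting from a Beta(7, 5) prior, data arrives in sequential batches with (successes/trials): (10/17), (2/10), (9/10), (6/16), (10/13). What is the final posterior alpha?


In sequential Bayesian updating, we sum all successes.
Total successes = 37
Final alpha = 7 + 37 = 44

44


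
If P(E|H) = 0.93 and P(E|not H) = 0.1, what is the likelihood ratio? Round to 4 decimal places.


Likelihood ratio = P(E|H) / P(E|not H)
= 0.93 / 0.1
= 9.3

9.3


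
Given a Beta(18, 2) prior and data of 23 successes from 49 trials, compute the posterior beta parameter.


Number of failures = 49 - 23 = 26
Posterior beta = 2 + 26 = 28

28


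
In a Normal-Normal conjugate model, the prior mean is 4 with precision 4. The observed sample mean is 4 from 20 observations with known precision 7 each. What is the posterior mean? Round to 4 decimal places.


Posterior precision = tau0 + n*tau = 4 + 20*7 = 144
Posterior mean = (tau0*mu0 + n*tau*xbar) / posterior_precision
= (4*4 + 20*7*4) / 144
= 576 / 144 = 4.0

4.0


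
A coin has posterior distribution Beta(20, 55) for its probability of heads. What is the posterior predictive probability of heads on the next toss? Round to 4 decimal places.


Posterior predictive = E[theta] = alpha/(alpha+beta)
= 20/75
= 0.2667

0.2667


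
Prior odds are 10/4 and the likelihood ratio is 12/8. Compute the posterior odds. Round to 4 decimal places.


Posterior odds = prior odds * likelihood ratio
= (10/4) * (12/8)
= 120 / 32
= 3.75

3.75


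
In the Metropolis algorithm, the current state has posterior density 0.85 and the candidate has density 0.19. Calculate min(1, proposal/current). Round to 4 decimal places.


Ratio = 0.19/0.85 = 0.2235
Acceptance probability = min(1, 0.2235)
= 0.2235

0.2235


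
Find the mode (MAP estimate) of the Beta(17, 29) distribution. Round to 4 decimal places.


For Beta(a,b) with a,b > 1:
Mode = (a-1)/(a+b-2) = (17-1)/(46-2)
= 16/44 = 0.3636

0.3636


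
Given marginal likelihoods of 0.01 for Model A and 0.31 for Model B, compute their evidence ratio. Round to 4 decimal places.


Ratio = ML(A) / ML(B) = 0.01/0.31
= 0.0323

0.0323


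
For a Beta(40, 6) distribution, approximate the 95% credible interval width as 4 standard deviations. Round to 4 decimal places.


Variance of Beta(a,b) = ab / ((a+b)^2 * (a+b+1))
= 40*6 / ((46)^2 * 47)
= 0.0024
SD = sqrt(0.0024) = 0.0491
Width = 4 * SD = 0.1965

0.1965


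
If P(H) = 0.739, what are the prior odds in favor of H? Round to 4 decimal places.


Prior odds = P(H) / (1 - P(H))
= 0.739 / 0.261
= 2.8314

2.8314


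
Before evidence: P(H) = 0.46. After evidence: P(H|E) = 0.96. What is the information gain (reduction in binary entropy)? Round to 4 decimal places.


Prior entropy = 0.9954
Posterior entropy = 0.2423
Information gain = 0.9954 - 0.2423 = 0.7531

0.7531


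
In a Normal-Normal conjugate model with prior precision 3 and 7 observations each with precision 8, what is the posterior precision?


Posterior precision = prior precision + n * observation precision
= 3 + 7 * 8
= 3 + 56 = 59

59


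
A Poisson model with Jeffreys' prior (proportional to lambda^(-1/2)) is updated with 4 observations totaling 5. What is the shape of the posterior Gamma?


Posterior = Gamma(0.5 + S, n)
= Gamma(0.5 + 5, 4)
Posterior shape = 0.5 + S = 0.5 + 5 = 5.5

5.5


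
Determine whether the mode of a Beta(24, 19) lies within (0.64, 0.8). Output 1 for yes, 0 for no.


First find the mode: (a-1)/(a+b-2) = 0.561
Is 0.561 in (0.64, 0.8)? 0

0


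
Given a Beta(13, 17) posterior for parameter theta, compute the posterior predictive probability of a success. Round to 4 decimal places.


For a Beta-Bernoulli model, the predictive probability is the mean:
P(success) = 13/(13+17) = 13/30 = 0.4333

0.4333


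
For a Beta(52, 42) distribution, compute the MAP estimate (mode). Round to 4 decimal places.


MAP = mode = (a-1)/(a+b-2)
= (52-1)/(52+42-2)
= 51/92 = 0.5543

0.5543


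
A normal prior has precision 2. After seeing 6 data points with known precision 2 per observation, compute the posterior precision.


In the conjugate normal model, precisions add:
tau_posterior = tau_prior + n * tau_data
= 2 + 6*2 = 14

14


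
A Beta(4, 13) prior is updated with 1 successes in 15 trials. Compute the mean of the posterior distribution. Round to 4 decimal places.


After update: Beta(5, 27)
Mean = 5 / (5 + 27) = 5 / 32
= 0.1562

0.1562


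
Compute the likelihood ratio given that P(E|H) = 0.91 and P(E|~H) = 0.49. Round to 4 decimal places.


LR = P(E|H) / P(E|~H)
= 0.91 / 0.49 = 1.8571

1.8571


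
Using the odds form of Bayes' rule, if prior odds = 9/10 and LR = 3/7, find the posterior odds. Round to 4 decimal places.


Bayes' rule in odds form: posterior odds = prior odds * LR
= (9 * 3) / (10 * 7)
= 27/70 = 0.3857

0.3857


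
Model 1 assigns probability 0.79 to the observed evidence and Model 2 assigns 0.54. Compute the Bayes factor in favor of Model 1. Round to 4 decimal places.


BF = P(data|M1) / P(data|M2)
= 0.79 / 0.54 = 1.463

1.463


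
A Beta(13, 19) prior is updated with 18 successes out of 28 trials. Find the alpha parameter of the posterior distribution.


In the Beta-Binomial conjugate update:
alpha_post = alpha_prior + successes
= 13 + 18
= 31

31


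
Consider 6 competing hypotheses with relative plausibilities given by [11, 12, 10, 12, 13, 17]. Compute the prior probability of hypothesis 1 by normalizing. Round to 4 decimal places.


Sum of weights = 11 + 12 + 10 + 12 + 13 + 17 = 75
Normalized prior for H1 = 11 / 75
= 0.1467

0.1467


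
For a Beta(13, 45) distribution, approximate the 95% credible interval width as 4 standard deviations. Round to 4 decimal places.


Variance of Beta(a,b) = ab / ((a+b)^2 * (a+b+1))
= 13*45 / ((58)^2 * 59)
= 0.0029
SD = sqrt(0.0029) = 0.0543
Width = 4 * SD = 0.2172

0.2172


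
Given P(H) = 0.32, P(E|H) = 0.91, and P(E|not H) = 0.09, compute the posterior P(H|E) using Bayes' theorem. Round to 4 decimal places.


By Bayes' theorem: P(H|E) = P(E|H)*P(H) / P(E)
P(E) = P(E|H)*P(H) + P(E|not H)*P(not H)
P(E) = 0.91*0.32 + 0.09*0.68 = 0.3524
P(H|E) = 0.91*0.32 / 0.3524 = 0.8263

0.8263


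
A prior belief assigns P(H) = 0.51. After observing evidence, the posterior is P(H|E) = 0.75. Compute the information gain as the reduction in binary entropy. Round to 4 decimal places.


H(prior) = -0.51*log2(0.51) - 0.49*log2(0.49)
= 0.9997
H(post) = -0.75*log2(0.75) - 0.25*log2(0.25)
= 0.8113
IG = 0.9997 - 0.8113 = 0.1884

0.1884


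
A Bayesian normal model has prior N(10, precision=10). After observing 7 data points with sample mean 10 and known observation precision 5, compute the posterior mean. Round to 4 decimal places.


Posterior mean = (prior_precision * prior_mean + n * data_precision * data_mean) / (prior_precision + n * data_precision)
Numerator = 10*10 + 7*5*10 = 450
Denominator = 10 + 7*5 = 45
Posterior mean = 10.0

10.0


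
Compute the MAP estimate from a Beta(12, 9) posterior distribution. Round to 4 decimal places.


MAP = mode of Beta distribution
= (alpha - 1)/(alpha + beta - 2)
= (12-1)/(12+9-2)
= 11/19 = 0.5789

0.5789
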